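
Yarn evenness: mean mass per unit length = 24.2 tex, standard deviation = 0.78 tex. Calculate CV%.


Formula: CV% = (standard deviation / mean) * 100
Step 1: Ratio = 0.78 / 24.2 = 0.032231
Step 2: CV% = 0.032231 * 100 = 3.2231% ≈ 3.2%

3.2%


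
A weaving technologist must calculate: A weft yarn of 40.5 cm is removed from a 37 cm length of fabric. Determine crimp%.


Formula: Crimp% = ((L_yarn - L_fabric) / L_fabric) * 100
Step 1: Extension = 40.5 - 37 = 3.5 cm
Step 2: Crimp% = (3.5 / 37) * 100
Step 3: Crimp% = 0.094595 * 100 = 9.4595% ≈ 9.5%

9.5%


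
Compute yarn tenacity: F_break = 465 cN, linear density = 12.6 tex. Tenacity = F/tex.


Formula: Tenacity = Breaking force / Linear density
Tenacity = 465 cN / 12.6 tex
Tenacity = 36.90 cN/tex

36.90 cN/tex


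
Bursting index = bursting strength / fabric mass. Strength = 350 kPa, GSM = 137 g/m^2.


Formula: Bursting Index = Bursting Strength / Fabric GSM
BI = 350 kPa / 137 g/m^2
BI = 2.555 kPa/(g/m^2)

2.555 kPa/(g/m^2)


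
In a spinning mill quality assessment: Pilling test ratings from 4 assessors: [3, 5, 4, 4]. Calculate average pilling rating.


Formula: Mean = sum / count
Sum = 3 + 5 + 4 + 4 = 16
Mean = 16 / 4 = 4.0

4.0


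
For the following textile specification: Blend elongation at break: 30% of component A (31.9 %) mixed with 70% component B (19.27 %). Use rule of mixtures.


Formula: Blend property = (fraction_A * property_A) + (fraction_B * property_B)
Step 1: Contribution A = 30/100 * 31.9 % = 9.57 %
Step 2: Contribution B = 70/100 * 19.27 % = 13.489 %
Step 3: Blend elongation at break = 9.57 + 13.489 = 23.059 %

23.059 %


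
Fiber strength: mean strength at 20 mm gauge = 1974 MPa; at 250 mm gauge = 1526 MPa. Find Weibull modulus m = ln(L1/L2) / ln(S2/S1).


Formula: m = ln(L1/L2) / ln(S2/S1)
Step 1: ln(L1/L2) = ln(20/250) = -2.52573
Step 2: S2/S1 = 1526/1974 = 0.77305
Step 3: ln(S2/S1) = ln(0.77305) = -0.25741
Step 4: m = -2.52573 / -0.25741 = 9.81

9.81 (Weibull m)


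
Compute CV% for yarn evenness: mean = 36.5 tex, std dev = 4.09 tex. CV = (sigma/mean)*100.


Formula: CV% = (standard deviation / mean) * 100
Step 1: Ratio = 4.09 / 36.5 = 0.112055
Step 2: CV% = 0.112055 * 100 = 11.2055% ≈ 11.2%

11.2%


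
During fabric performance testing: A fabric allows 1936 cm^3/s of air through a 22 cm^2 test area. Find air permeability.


Formula: Air Permeability = Airflow / Test Area
AP = 1936 cm^3/s / 22 cm^2
AP = 88.0 cm^3/s/cm^2

88.0 cm^3/s/cm^2


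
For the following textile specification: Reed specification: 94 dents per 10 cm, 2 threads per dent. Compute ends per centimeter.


Formula: EPC = (dents per 10 cm * ends per dent) / 10
Step 1: Total ends per 10 cm = 94 * 2 = 188
Step 2: EPC = 188 / 10 = 18.8 ends/cm

18.8 ends/cm


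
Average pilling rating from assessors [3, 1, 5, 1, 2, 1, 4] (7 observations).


Formula: Mean = sum / count
Sum = 3 + 1 + 5 + 1 + 2 + 1 + 4 = 17
Mean = 17 / 7 = 2.4

2.4


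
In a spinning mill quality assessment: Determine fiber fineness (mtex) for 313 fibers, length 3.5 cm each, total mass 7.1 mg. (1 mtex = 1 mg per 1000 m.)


Formula: fineness (mtex) = mass (mg) / total length (km) = (mass_mg / total_length_m) * 1000
Step 1: Convert fiber length: 3.5 cm = 0.035 m
Step 2: Total fiber length = 313 * 0.035 = 10.955 m
Step 3: Linear density = 7.1 mg / 10.955 m = 0.6481 mg/m
Step 4: fineness = 0.6481 * 1000 = 648.1 mtex

648.1 mtex


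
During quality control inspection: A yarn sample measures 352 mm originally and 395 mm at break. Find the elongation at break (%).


Formula: Elongation (%) = ((L_break - L0) / L0) * 100
Step 1: Extension = 395 - 352 = 43 mm
Step 2: Elongation = (43 / 352) * 100
Step 3: Elongation = 0.122159 * 100 = 12.2159% ≈ 12.2%

12.2%


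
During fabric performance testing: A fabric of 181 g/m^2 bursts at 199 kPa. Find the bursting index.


Formula: Bursting Index = Bursting Strength / Fabric GSM
BI = 199 kPa / 181 g/m^2
BI = 1.099 kPa/(g/m^2)

1.099 kPa/(g/m^2)


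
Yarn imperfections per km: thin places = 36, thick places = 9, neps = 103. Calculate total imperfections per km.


Formula: Total = thin places + thick places + neps
Total = 36 + 9 + 103
Total = 148 imperfections/km

148 imperfections/km


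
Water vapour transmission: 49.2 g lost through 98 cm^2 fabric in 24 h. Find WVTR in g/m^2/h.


Formula: WVTR = mass_loss / (area * time)
Step 1: Convert area: 98 cm^2 = 0.0098 m^2
Step 2: WVTR = 49.2 g / (0.0098 m^2 * 24 h)
Step 3: WVTR = 49.2 / 0.2352 = 209.2 g/m^2/h

209.2 g/m^2/h


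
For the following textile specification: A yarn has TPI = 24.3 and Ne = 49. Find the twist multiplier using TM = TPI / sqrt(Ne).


Formula: TM = TPI / sqrt(Ne)
Step 1: sqrt(Ne) = sqrt(49) = 7
Step 2: TM = 24.3 / 7 = 3.47

3.47 TM


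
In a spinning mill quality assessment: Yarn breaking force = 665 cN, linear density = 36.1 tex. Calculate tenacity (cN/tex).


Formula: Tenacity = Breaking force / Linear density
Tenacity = 665 cN / 36.1 tex
Tenacity = 18.42 cN/tex

18.42 cN/tex


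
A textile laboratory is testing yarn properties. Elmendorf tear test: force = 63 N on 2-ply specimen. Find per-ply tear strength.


Formula: Per-ply strength = Total force / Number of plies
Per-ply = 63 N / 2
Per-ply = 31.5 N

31.5 N


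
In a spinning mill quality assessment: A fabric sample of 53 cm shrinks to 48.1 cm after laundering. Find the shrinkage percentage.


Formula: Shrinkage% = ((L_before - L_after) / L_before) * 100
Step 1: Shrinkage = 53 - 48.1 = 4.9 cm
Step 2: Shrinkage% = (4.9 / 53) * 100
Step 3: Shrinkage% = 0.092453 * 100 = 9.2453% ≈ 9.2%

9.2%


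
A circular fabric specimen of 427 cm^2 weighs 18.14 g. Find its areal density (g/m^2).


Formula: GSM = mass_g / area_m2
Step 1: Convert area: 427 cm^2 = 427 / 10000 = 0.0427 m^2
Step 2: GSM = 18.14 g / 0.0427 m^2 = 424.8 g/m^2

424.8 g/m^2


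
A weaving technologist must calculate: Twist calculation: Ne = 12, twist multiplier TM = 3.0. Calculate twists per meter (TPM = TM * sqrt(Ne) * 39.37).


Formula: TPM = TM * sqrt(Ne) * 39.37
Step 1: sqrt(Ne) = sqrt(12) = 3.4641
Step 2: TM * sqrt(Ne) = 3.0 * 3.4641 = 10.3923
Step 3: TPM = 10.3923 * 39.37 = 409 twists/m

409 twists/m


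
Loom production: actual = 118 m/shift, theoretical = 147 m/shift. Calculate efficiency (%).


Formula: Efficiency% = (Actual output / Theoretical output) * 100
Efficiency% = (118 / 147) * 100
Efficiency% = 0.802721 * 100 = 80.2721% ≈ 80.3%

80.3%


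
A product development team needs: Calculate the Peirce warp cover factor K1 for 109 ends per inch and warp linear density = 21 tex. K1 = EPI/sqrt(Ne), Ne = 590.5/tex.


Formula: K1 = EPI / sqrt(Ne), with Ne = 590.5 / tex_warp
Step 1: Ne = 590.5 / 21 = 28.119
Step 2: sqrt(Ne) = sqrt(28.119) = 5.3027
Step 3: K1 = 109 / 5.3027 = 20.6

20.6


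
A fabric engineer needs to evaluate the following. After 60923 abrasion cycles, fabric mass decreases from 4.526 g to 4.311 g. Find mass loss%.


Formula: Mass loss% = ((m_before - m_after) / m_before) * 100
Step 1: Mass loss = 4.526 - 4.311 = 0.215 g
Step 2: Ratio = 0.215 / 4.526 = 0.0475033
Step 3: Mass loss% = 0.0475033 * 100 = 4.75033% ≈ 4.75%

4.75%


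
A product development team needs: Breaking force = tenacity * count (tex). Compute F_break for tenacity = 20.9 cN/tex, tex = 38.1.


Formula: Breaking force = Tenacity * Linear density
F = 20.9 cN/tex * 38.1 tex
F = 796.29 cN

796.29 cN


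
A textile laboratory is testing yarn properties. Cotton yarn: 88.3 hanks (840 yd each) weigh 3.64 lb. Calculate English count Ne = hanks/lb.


Formula: Ne = hanks / mass_lb
Substituting: Ne = 88.3 / 3.64
Ne = 24.3

24.3 Ne


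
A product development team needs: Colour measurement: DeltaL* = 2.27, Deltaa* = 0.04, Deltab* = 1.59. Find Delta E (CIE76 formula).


Formula: Delta E = sqrt(dL*^2 + da*^2 + db*^2)
Step 1: dL*^2 = 2.27^2 = 5.1529
Step 2: da*^2 = 0.04^2 = 0.0016
Step 3: db*^2 = 1.59^2 = 2.5281
Step 4: Sum = 5.1529 + 0.0016 + 2.5281 = 7.6826
Step 5: Delta E = sqrt(7.6826) = 2.77

2.77 Delta E


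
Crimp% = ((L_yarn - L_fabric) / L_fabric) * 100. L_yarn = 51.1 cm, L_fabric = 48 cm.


Formula: Crimp% = ((L_yarn - L_fabric) / L_fabric) * 100
Step 1: Extension = 51.1 - 48 = 3.1 cm
Step 2: Crimp% = (3.1 / 48) * 100
Step 3: Crimp% = 0.064583 * 100 = 6.4583% ≈ 6.5%

6.5%


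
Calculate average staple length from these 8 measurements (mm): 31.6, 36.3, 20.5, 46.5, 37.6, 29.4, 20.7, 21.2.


Formula: Mean = sum of lengths / count
Sum = 31.6 + 36.3 + 20.5 + 46.5 + 37.6 + 29.4 + 20.7 + 21.2
Sum = 243.8 mm
Mean = 243.8 / 8 = 30.48 mm

30.48 mm


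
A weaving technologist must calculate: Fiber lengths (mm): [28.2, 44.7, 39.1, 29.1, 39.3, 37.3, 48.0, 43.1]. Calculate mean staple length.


Formula: Mean = sum of lengths / count
Sum = 28.2 + 44.7 + 39.1 + 29.1 + 39.3 + 37.3 + 48.0 + 43.1
Sum = 308.8 mm
Mean = 308.8 / 8 = 38.60 mm

38.60 mm


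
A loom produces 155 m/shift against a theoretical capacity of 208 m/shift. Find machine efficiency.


Formula: Efficiency% = (Actual output / Theoretical output) * 100
Efficiency% = (155 / 208) * 100
Efficiency% = 0.745192 * 100 = 74.5192% ≈ 74.5%

74.5%


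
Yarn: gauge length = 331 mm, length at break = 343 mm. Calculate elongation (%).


Formula: Elongation (%) = ((L_break - L0) / L0) * 100
Step 1: Extension = 343 - 331 = 12 mm
Step 2: Elongation = (12 / 331) * 100
Step 3: Elongation = 0.036254 * 100 = 3.6254% ≈ 3.6%

3.6%


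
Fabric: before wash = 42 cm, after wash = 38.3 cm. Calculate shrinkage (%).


Formula: Shrinkage% = ((L_before - L_after) / L_before) * 100
Step 1: Shrinkage = 42 - 38.3 = 3.7 cm
Step 2: Shrinkage% = (3.7 / 42) * 100
Step 3: Shrinkage% = 0.088095 * 100 = 8.8095% ≈ 8.8%

8.8%


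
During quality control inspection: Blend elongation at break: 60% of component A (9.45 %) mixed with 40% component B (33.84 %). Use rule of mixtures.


Formula: Blend property = (fraction_A * property_A) + (fraction_B * property_B)
Step 1: Contribution A = 60/100 * 9.45 % = 5.67 %
Step 2: Contribution B = 40/100 * 33.84 % = 13.536 %
Step 3: Blend elongation at break = 5.67 + 13.536 = 19.206 %

19.206 %


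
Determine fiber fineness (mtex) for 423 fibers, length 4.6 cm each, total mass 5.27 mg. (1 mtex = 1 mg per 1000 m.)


Formula: fineness (mtex) = mass (mg) / total length (km) = (mass_mg / total_length_m) * 1000
Step 1: Convert fiber length: 4.6 cm = 0.046 m
Step 2: Total fiber length = 423 * 0.046 = 19.458 m
Step 3: Linear density = 5.27 mg / 19.458 m = 0.2708 mg/m
Step 4: fineness = 0.2708 * 1000 = 270.8 mtex

270.8 mtex


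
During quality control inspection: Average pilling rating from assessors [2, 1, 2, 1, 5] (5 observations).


Formula: Mean = sum / count
Sum = 2 + 1 + 2 + 1 + 5 = 11
Mean = 11 / 5 = 2.2

2.2


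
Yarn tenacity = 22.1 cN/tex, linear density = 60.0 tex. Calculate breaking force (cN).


Formula: Breaking force = Tenacity * Linear density
F = 22.1 cN/tex * 60.0 tex
F = 1326.00 cN

1326.00 cN


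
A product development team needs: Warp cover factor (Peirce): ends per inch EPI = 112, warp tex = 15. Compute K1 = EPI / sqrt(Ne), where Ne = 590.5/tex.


Formula: K1 = EPI / sqrt(Ne), with Ne = 590.5 / tex_warp
Step 1: Ne = 590.5 / 15 = 39.367
Step 2: sqrt(Ne) = sqrt(39.367) = 6.2743
Step 3: K1 = 112 / 6.2743 = 17.9

17.9


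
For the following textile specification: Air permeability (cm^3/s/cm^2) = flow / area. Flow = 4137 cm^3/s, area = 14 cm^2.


Formula: Air Permeability = Airflow / Test Area
AP = 4137 cm^3/s / 14 cm^2
AP = 295.5 cm^3/s/cm^2

295.5 cm^3/s/cm^2


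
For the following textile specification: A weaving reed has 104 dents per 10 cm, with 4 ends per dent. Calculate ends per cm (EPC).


Formula: EPC = (dents per 10 cm * ends per dent) / 10
Step 1: Total ends per 10 cm = 104 * 4 = 416
Step 2: EPC = 416 / 10 = 41.6 ends/cm

41.6 ends/cm


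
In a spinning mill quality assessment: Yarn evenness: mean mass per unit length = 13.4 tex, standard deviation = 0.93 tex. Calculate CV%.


Formula: CV% = (standard deviation / mean) * 100
Step 1: Ratio = 0.93 / 13.4 = 0.069403
Step 2: CV% = 0.069403 * 100 = 6.9403% ≈ 6.9%

6.9%


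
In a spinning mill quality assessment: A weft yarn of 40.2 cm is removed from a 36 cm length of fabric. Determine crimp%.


Formula: Crimp% = ((L_yarn - L_fabric) / L_fabric) * 100
Step 1: Extension = 40.2 - 36 = 4.2 cm
Step 2: Crimp% = (4.2 / 36) * 100
Step 3: Crimp% = 0.116667 * 100 = 11.6667% ≈ 11.7%

11.7%


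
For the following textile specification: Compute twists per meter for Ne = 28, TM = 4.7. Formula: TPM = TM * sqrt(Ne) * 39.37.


Formula: TPM = TM * sqrt(Ne) * 39.37
Step 1: sqrt(Ne) = sqrt(28) = 5.2915
Step 2: TM * sqrt(Ne) = 4.7 * 5.2915 = 24.8701
Step 3: TPM = 24.8701 * 39.37 = 979 twists/m

979 twists/m


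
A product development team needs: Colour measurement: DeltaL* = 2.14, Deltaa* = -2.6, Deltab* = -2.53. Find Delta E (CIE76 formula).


Formula: Delta E = sqrt(dL*^2 + da*^2 + db*^2)
Step 1: dL*^2 = 2.14^2 = 4.5796
Step 2: da*^2 = (-2.6)^2 = 6.76
Step 3: db*^2 = (-2.53)^2 = 6.4009
Step 4: Sum = 4.5796 + 6.76 + 6.4009 = 17.7405
Step 5: Delta E = sqrt(17.7405) = 4.21

4.21 Delta E


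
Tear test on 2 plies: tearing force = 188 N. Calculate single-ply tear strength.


Formula: Per-ply strength = Total force / Number of plies
Per-ply = 188 N / 2
Per-ply = 94 N

94 N


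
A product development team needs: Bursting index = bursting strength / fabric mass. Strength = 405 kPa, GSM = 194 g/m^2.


Formula: Bursting Index = Bursting Strength / Fabric GSM
BI = 405 kPa / 194 g/m^2
BI = 2.088 kPa/(g/m^2)

2.088 kPa/(g/m^2)


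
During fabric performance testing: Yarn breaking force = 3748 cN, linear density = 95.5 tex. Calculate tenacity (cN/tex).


Formula: Tenacity = Breaking force / Linear density
Tenacity = 3748 cN / 95.5 tex
Tenacity = 39.25 cN/tex

39.25 cN/tex


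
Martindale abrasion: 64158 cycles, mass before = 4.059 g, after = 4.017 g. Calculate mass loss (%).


Formula: Mass loss% = ((m_before - m_after) / m_before) * 100
Step 1: Mass loss = 4.059 - 4.017 = 0.042 g
Step 2: Ratio = 0.042 / 4.059 = 0.0103474
Step 3: Mass loss% = 0.0103474 * 100 = 1.03474% ≈ 1.03%

1.03%


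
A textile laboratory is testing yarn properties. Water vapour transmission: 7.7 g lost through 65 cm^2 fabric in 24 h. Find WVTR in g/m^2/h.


Formula: WVTR = mass_loss / (area * time)
Step 1: Convert area: 65 cm^2 = 0.0065 m^2
Step 2: WVTR = 7.7 g / (0.0065 m^2 * 24 h)
Step 3: WVTR = 7.7 / 0.156 = 49.4 g/m^2/h

49.4 g/m^2/h


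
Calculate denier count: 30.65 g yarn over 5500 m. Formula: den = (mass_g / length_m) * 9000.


Formula: den = (mass_g / length_m) * 9000
Substituting: den = (30.65 / 5500) * 9000
Intermediate: 30.65 / 5500 = 0.00557273 g/m
den = 0.00557273 * 9000 = 50.2 denier

50.2 denier


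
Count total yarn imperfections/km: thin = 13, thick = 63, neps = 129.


Formula: Total = thin places + thick places + neps
Total = 13 + 63 + 129
Total = 205 imperfections/km

205 imperfections/km


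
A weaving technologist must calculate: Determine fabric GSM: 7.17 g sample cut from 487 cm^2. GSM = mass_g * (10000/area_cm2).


Formula: GSM = mass_g / area_m2
Step 1: Convert area: 487 cm^2 = 487 / 10000 = 0.0487 m^2
Step 2: GSM = 7.17 g / 0.0487 m^2 = 147.2 g/m^2

147.2 g/m^2


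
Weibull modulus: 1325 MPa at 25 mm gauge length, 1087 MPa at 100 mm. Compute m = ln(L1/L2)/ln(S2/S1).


Formula: m = ln(L1/L2) / ln(S2/S1)
Step 1: ln(L1/L2) = ln(25/100) = -1.38629
Step 2: S2/S1 = 1087/1325 = 0.82038
Step 3: ln(S2/S1) = ln(0.82038) = -0.19799
Step 4: m = -1.38629 / -0.19799 = 7.00

7.00 (Weibull m)


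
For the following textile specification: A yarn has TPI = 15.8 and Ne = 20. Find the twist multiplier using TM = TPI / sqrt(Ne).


Formula: TM = TPI / sqrt(Ne)
Step 1: sqrt(Ne) = sqrt(20) = 4.4721
Step 2: TM = 15.8 / 4.4721 = 3.53

3.53 TM


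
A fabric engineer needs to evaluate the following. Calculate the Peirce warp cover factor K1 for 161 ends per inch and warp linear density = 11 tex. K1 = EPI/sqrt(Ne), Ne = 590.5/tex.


Formula: K1 = EPI / sqrt(Ne), with Ne = 590.5 / tex_warp
Step 1: Ne = 590.5 / 11 = 53.682
Step 2: sqrt(Ne) = sqrt(53.682) = 7.3268
Step 3: K1 = 161 / 7.3268 = 22.0

22.0


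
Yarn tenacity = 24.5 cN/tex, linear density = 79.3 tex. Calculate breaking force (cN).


Formula: Breaking force = Tenacity * Linear density
F = 24.5 cN/tex * 79.3 tex
F = 1942.85 cN

1942.85 cN


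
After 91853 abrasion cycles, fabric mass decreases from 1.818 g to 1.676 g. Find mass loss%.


Formula: Mass loss% = ((m_before - m_after) / m_before) * 100
Step 1: Mass loss = 1.818 - 1.676 = 0.142 g
Step 2: Ratio = 0.142 / 1.818 = 0.0781078
Step 3: Mass loss% = 0.0781078 * 100 = 7.81078% ≈ 7.81%

7.81%


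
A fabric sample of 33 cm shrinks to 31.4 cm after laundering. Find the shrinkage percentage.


Formula: Shrinkage% = ((L_before - L_after) / L_before) * 100
Step 1: Shrinkage = 33 - 31.4 = 1.6 cm
Step 2: Shrinkage% = (1.6 / 33) * 100
Step 3: Shrinkage% = 0.048485 * 100 = 4.8485% ≈ 4.8%

4.8%


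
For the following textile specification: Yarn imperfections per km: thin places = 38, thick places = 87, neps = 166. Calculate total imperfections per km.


Formula: Total = thin places + thick places + neps
Total = 38 + 87 + 166
Total = 291 imperfections/km

291 imperfections/km


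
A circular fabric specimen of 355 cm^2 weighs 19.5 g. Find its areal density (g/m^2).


Formula: GSM = mass_g / area_m2
Step 1: Convert area: 355 cm^2 = 355 / 10000 = 0.0355 m^2
Step 2: GSM = 19.5 g / 0.0355 m^2 = 549.3 g/m^2

549.3 g/m^2


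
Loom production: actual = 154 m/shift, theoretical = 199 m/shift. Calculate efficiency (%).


Formula: Efficiency% = (Actual output / Theoretical output) * 100
Efficiency% = (154 / 199) * 100
Efficiency% = 0.773869 * 100 = 77.3869% ≈ 77.4%

77.4%


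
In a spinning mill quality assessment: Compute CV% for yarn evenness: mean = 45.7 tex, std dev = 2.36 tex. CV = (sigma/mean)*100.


Formula: CV% = (standard deviation / mean) * 100
Step 1: Ratio = 2.36 / 45.7 = 0.051641
Step 2: CV% = 0.051641 * 100 = 5.1641% ≈ 5.2%

5.2%


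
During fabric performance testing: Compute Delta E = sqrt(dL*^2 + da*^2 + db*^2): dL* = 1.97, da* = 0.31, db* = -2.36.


Formula: Delta E = sqrt(dL*^2 + da*^2 + db*^2)
Step 1: dL*^2 = 1.97^2 = 3.8809
Step 2: da*^2 = 0.31^2 = 0.0961
Step 3: db*^2 = (-2.36)^2 = 5.5696
Step 4: Sum = 3.8809 + 0.0961 + 5.5696 = 9.5466
Step 5: Delta E = sqrt(9.5466) = 3.09

3.09 Delta E


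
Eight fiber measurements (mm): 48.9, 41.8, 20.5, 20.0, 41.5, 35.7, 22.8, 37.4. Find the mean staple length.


Formula: Mean = sum of lengths / count
Sum = 48.9 + 41.8 + 20.5 + 20.0 + 41.5 + 35.7 + 22.8 + 37.4
Sum = 268.6 mm
Mean = 268.6 / 8 = 33.58 mm

33.58 mm


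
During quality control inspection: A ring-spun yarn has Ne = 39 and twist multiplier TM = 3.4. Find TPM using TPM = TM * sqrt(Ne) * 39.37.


Formula: TPM = TM * sqrt(Ne) * 39.37
Step 1: sqrt(Ne) = sqrt(39) = 6.245
Step 2: TM * sqrt(Ne) = 3.4 * 6.245 = 21.233
Step 3: TPM = 21.233 * 39.37 = 836 twists/m

836 twists/m


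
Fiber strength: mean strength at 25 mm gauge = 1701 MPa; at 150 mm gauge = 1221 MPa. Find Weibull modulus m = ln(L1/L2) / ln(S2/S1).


Formula: m = ln(L1/L2) / ln(S2/S1)
Step 1: ln(L1/L2) = ln(25/150) = -1.79176
Step 2: S2/S1 = 1221/1701 = 0.71781
Step 3: ln(S2/S1) = ln(0.71781) = -0.33155
Step 4: m = -1.79176 / -0.33155 = 5.40

5.40 (Weibull m)


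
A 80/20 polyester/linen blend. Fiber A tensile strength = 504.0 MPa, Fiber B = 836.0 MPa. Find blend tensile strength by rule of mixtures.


Formula: Blend property = (fraction_A * property_A) + (fraction_B * property_B)
Step 1: Contribution A = 80/100 * 504.0 MPa = 403.2 MPa
Step 2: Contribution B = 20/100 * 836.0 MPa = 167.2 MPa
Step 3: Blend tensile strength = 403.2 + 167.2 = 570.4 MPa

570.4 MPa


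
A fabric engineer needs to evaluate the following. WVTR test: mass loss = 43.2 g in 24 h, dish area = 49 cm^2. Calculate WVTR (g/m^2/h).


Formula: WVTR = mass_loss / (area * time)
Step 1: Convert area: 49 cm^2 = 0.0049 m^2
Step 2: WVTR = 43.2 g / (0.0049 m^2 * 24 h)
Step 3: WVTR = 43.2 / 0.1176 = 367.3 g/m^2/h

367.3 g/m^2/h


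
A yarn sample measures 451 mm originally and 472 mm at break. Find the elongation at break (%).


Formula: Elongation (%) = ((L_break - L0) / L0) * 100
Step 1: Extension = 472 - 451 = 21 mm
Step 2: Elongation = (21 / 451) * 100
Step 3: Elongation = 0.046563 * 100 = 4.6563% ≈ 4.7%

4.7%


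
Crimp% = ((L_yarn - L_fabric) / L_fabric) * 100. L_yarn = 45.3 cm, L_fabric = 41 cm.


Formula: Crimp% = ((L_yarn - L_fabric) / L_fabric) * 100
Step 1: Extension = 45.3 - 41 = 4.3 cm
Step 2: Crimp% = (4.3 / 41) * 100
Step 3: Crimp% = 0.104878 * 100 = 10.4878% ≈ 10.5%

10.5%


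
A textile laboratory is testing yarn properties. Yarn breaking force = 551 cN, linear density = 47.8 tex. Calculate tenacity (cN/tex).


Formula: Tenacity = Breaking force / Linear density
Tenacity = 551 cN / 47.8 tex
Tenacity = 11.53 cN/tex

11.53 cN/tex


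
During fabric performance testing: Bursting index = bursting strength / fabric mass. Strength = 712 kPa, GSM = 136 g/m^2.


Formula: Bursting Index = Bursting Strength / Fabric GSM
BI = 712 kPa / 136 g/m^2
BI = 5.235 kPa/(g/m^2)

5.235 kPa/(g/m^2)


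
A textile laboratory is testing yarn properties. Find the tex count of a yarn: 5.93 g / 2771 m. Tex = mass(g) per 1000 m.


Formula: Tex = (mass_g / length_m) * 1000
Substituting: Tex = (5.93 / 2771) * 1000
Intermediate: 5.93 / 2771 = 0.00214002 g/m
Tex = 0.00214002 * 1000 = 2.14 tex

2.14 tex


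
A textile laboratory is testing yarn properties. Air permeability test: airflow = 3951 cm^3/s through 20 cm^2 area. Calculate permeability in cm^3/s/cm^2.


Formula: Air Permeability = Airflow / Test Area
AP = 3951 cm^3/s / 20 cm^2
AP = 197.6 cm^3/s/cm^2

197.6 cm^3/s/cm^2


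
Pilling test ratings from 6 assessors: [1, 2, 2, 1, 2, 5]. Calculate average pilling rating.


Formula: Mean = sum / count
Sum = 1 + 2 + 2 + 1 + 2 + 5 = 13
Mean = 13 / 6 = 2.2

2.2


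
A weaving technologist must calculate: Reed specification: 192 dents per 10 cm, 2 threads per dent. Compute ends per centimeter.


Formula: EPC = (dents per 10 cm * ends per dent) / 10
Step 1: Total ends per 10 cm = 192 * 2 = 384
Step 2: EPC = 384 / 10 = 38.4 ends/cm

38.4 ends/cm


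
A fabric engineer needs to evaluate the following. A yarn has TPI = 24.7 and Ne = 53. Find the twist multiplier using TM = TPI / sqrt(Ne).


Formula: TM = TPI / sqrt(Ne)
Step 1: sqrt(Ne) = sqrt(53) = 7.2801
Step 2: TM = 24.7 / 7.2801 = 3.39

3.39 TM


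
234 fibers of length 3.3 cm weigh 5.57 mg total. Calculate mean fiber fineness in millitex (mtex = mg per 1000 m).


Formula: fineness (mtex) = mass (mg) / total length (km) = (mass_mg / total_length_m) * 1000
Step 1: Convert fiber length: 3.3 cm = 0.033 m
Step 2: Total fiber length = 234 * 0.033 = 7.722 m
Step 3: Linear density = 5.57 mg / 7.722 m = 0.7213 mg/m
Step 4: fineness = 0.7213 * 1000 = 721.3 mtex

721.3 mtex


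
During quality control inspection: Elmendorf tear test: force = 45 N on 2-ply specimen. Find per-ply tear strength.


Formula: Per-ply strength = Total force / Number of plies
Per-ply = 45 N / 2
Per-ply = 22.5 N

22.5 N


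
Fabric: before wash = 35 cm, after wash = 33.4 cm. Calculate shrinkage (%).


Formula: Shrinkage% = ((L_before - L_after) / L_before) * 100
Step 1: Shrinkage = 35 - 33.4 = 1.6 cm
Step 2: Shrinkage% = (1.6 / 35) * 100
Step 3: Shrinkage% = 0.045714 * 100 = 4.5714% ≈ 4.6%

4.6%


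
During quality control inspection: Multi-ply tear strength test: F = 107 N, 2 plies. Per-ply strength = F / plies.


Formula: Per-ply strength = Total force / Number of plies
Per-ply = 107 N / 2
Per-ply = 53.5 N

53.5 N


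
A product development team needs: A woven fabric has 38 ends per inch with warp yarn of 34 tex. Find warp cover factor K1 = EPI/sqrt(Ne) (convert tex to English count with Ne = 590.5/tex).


Formula: K1 = EPI / sqrt(Ne), with Ne = 590.5 / tex_warp
Step 1: Ne = 590.5 / 34 = 17.368
Step 2: sqrt(Ne) = sqrt(17.368) = 4.1675
Step 3: K1 = 38 / 4.1675 = 9.1

9.1


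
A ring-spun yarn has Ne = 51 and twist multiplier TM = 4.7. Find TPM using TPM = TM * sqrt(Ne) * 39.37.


Formula: TPM = TM * sqrt(Ne) * 39.37
Step 1: sqrt(Ne) = sqrt(51) = 7.1414
Step 2: TM * sqrt(Ne) = 4.7 * 7.1414 = 33.5646
Step 3: TPM = 33.5646 * 39.37 = 1321 twists/m

1321 twists/m


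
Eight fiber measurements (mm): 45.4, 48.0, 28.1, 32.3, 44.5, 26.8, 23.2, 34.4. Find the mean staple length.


Formula: Mean = sum of lengths / count
Sum = 45.4 + 48.0 + 28.1 + 32.3 + 44.5 + 26.8 + 23.2 + 34.4
Sum = 282.7 mm
Mean = 282.7 / 8 = 35.34 mm

35.34 mm


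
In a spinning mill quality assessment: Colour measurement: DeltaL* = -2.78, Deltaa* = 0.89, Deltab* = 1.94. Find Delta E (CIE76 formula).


Formula: Delta E = sqrt(dL*^2 + da*^2 + db*^2)
Step 1: dL*^2 = (-2.78)^2 = 7.7284
Step 2: da*^2 = 0.89^2 = 0.7921
Step 3: db*^2 = 1.94^2 = 3.7636
Step 4: Sum = 7.7284 + 0.7921 + 3.7636 = 12.2841
Step 5: Delta E = sqrt(12.2841) = 3.5

3.5 Delta E


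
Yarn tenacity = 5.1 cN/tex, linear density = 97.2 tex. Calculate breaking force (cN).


Formula: Breaking force = Tenacity * Linear density
F = 5.1 cN/tex * 97.2 tex
F = 495.72 cN

495.72 cN


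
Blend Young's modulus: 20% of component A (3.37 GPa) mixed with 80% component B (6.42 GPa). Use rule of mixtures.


Formula: Blend property = (fraction_A * property_A) + (fraction_B * property_B)
Step 1: Contribution A = 20/100 * 3.37 GPa = 0.674 GPa
Step 2: Contribution B = 80/100 * 6.42 GPa = 5.136 GPa
Step 3: Blend Young's modulus = 0.674 + 5.136 = 5.81 GPa

5.81 GPa


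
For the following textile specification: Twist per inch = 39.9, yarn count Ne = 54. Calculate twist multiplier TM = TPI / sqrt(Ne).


Formula: TM = TPI / sqrt(Ne)
Step 1: sqrt(Ne) = sqrt(54) = 7.3485
Step 2: TM = 39.9 / 7.3485 = 5.43

5.43 TM


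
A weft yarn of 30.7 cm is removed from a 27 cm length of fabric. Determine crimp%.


Formula: Crimp% = ((L_yarn - L_fabric) / L_fabric) * 100
Step 1: Extension = 30.7 - 27 = 3.7 cm
Step 2: Crimp% = (3.7 / 27) * 100
Step 3: Crimp% = 0.137037 * 100 = 13.7037% ≈ 13.7%

13.7%


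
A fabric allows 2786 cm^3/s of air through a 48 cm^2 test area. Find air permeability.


Formula: Air Permeability = Airflow / Test Area
AP = 2786 cm^3/s / 48 cm^2
AP = 58.0 cm^3/s/cm^2

58.0 cm^3/s/cm^2


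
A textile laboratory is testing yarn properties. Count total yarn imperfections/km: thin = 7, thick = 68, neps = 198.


Formula: Total = thin places + thick places + neps
Total = 7 + 68 + 198
Total = 273 imperfections/km

273 imperfections/km


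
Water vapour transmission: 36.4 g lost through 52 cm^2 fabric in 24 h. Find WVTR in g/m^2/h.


Formula: WVTR = mass_loss / (area * time)
Step 1: Convert area: 52 cm^2 = 0.0052 m^2
Step 2: WVTR = 36.4 g / (0.0052 m^2 * 24 h)
Step 3: WVTR = 36.4 / 0.1248 = 291.7 g/m^2/h

291.7 g/m^2/h


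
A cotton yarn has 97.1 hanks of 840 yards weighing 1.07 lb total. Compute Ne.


Formula: Ne = hanks / mass_lb
Substituting: Ne = 97.1 / 1.07
Ne = 90.7

90.7 Ne


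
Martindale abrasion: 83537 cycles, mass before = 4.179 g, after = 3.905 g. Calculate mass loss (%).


Formula: Mass loss% = ((m_before - m_after) / m_before) * 100
Step 1: Mass loss = 4.179 - 3.905 = 0.274 g
Step 2: Ratio = 0.274 / 4.179 = 0.0655659
Step 3: Mass loss% = 0.0655659 * 100 = 6.55659% ≈ 6.56%

6.56%


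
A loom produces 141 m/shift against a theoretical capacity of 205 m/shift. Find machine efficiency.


Formula: Efficiency% = (Actual output / Theoretical output) * 100
Efficiency% = (141 / 205) * 100
Efficiency% = 0.687805 * 100 = 68.7805% ≈ 68.8%

68.8%


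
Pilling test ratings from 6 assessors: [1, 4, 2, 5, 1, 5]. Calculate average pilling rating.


Formula: Mean = sum / count
Sum = 1 + 4 + 2 + 5 + 1 + 5 = 18
Mean = 18 / 6 = 3.0

3.0


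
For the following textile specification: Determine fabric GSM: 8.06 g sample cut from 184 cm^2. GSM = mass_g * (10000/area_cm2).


Formula: GSM = mass_g / area_m2
Step 1: Convert area: 184 cm^2 = 184 / 10000 = 0.0184 m^2
Step 2: GSM = 8.06 g / 0.0184 m^2 = 438.0 g/m^2

438.0 g/m^2


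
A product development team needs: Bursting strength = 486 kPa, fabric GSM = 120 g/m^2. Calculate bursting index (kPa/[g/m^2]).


Formula: Bursting Index = Bursting Strength / Fabric GSM
BI = 486 kPa / 120 g/m^2
BI = 4.050 kPa/(g/m^2)

4.050 kPa/(g/m^2)


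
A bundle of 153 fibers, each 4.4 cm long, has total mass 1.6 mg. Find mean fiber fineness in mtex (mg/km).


Formula: fineness (mtex) = mass (mg) / total length (km) = (mass_mg / total_length_m) * 1000
Step 1: Convert fiber length: 4.4 cm = 0.044 m
Step 2: Total fiber length = 153 * 0.044 = 6.732 m
Step 3: Linear density = 1.6 mg / 6.732 m = 0.2377 mg/m
Step 4: fineness = 0.2377 * 1000 = 237.7 mtex

237.7 mtex


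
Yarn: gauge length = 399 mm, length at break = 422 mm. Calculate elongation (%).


Formula: Elongation (%) = ((L_break - L0) / L0) * 100
Step 1: Extension = 422 - 399 = 23 mm
Step 2: Elongation = (23 / 399) * 100
Step 3: Elongation = 0.057644 * 100 = 5.7644% ≈ 5.8%

5.8%


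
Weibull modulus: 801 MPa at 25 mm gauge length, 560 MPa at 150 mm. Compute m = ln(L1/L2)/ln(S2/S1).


Formula: m = ln(L1/L2) / ln(S2/S1)
Step 1: ln(L1/L2) = ln(25/150) = -1.79176
Step 2: S2/S1 = 560/801 = 0.69913
Step 3: ln(S2/S1) = ln(0.69913) = -0.35792
Step 4: m = -1.79176 / -0.35792 = 5.01

5.01 (Weibull m)


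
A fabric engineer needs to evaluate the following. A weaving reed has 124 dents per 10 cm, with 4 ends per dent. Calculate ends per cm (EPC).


Formula: EPC = (dents per 10 cm * ends per dent) / 10
Step 1: Total ends per 10 cm = 124 * 4 = 496
Step 2: EPC = 496 / 10 = 49.6 ends/cm

49.6 ends/cm


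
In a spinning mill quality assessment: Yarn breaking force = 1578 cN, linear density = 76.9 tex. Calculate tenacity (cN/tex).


Formula: Tenacity = Breaking force / Linear density
Tenacity = 1578 cN / 76.9 tex
Tenacity = 20.52 cN/tex

20.52 cN/tex


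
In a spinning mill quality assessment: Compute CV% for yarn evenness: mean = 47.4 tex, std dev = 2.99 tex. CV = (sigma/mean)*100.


Formula: CV% = (standard deviation / mean) * 100
Step 1: Ratio = 2.99 / 47.4 = 0.06308
Step 2: CV% = 0.06308 * 100 = 6.308% ≈ 6.3%

6.3%


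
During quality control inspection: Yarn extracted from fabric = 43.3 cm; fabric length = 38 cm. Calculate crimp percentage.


Formula: Crimp% = ((L_yarn - L_fabric) / L_fabric) * 100
Step 1: Extension = 43.3 - 38 = 5.3 cm
Step 2: Crimp% = (5.3 / 38) * 100
Step 3: Crimp% = 0.139474 * 100 = 13.9474% ≈ 13.9%

13.9%


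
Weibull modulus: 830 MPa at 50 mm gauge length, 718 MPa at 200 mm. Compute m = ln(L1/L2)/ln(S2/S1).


Formula: m = ln(L1/L2) / ln(S2/S1)
Step 1: ln(L1/L2) = ln(50/200) = -1.38629
Step 2: S2/S1 = 718/830 = 0.86506
Step 3: ln(S2/S1) = ln(0.86506) = -0.14496
Step 4: m = -1.38629 / -0.14496 = 9.56

9.56 (Weibull m)


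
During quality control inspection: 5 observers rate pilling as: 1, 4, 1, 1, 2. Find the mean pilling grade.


Formula: Mean = sum / count
Sum = 1 + 4 + 1 + 1 + 2 = 9
Mean = 9 / 5 = 1.8

1.8


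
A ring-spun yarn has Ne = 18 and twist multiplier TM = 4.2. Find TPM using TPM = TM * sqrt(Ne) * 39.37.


Formula: TPM = TM * sqrt(Ne) * 39.37
Step 1: sqrt(Ne) = sqrt(18) = 4.2426
Step 2: TM * sqrt(Ne) = 4.2 * 4.2426 = 17.8189
Step 3: TPM = 17.8189 * 39.37 = 702 twists/m

702 twists/m


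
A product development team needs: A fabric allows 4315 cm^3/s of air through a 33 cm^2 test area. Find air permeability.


Formula: Air Permeability = Airflow / Test Area
AP = 4315 cm^3/s / 33 cm^2
AP = 130.8 cm^3/s/cm^2

130.8 cm^3/s/cm^2


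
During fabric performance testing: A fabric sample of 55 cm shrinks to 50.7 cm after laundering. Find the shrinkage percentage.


Formula: Shrinkage% = ((L_before - L_after) / L_before) * 100
Step 1: Shrinkage = 55 - 50.7 = 4.3 cm
Step 2: Shrinkage% = (4.3 / 55) * 100
Step 3: Shrinkage% = 0.078182 * 100 = 7.8182% ≈ 7.8%

7.8%


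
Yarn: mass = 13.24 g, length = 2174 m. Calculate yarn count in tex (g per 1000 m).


Formula: Tex = (mass_g / length_m) * 1000
Substituting: Tex = (13.24 / 2174) * 1000
Intermediate: 13.24 / 2174 = 0.00609016 g/m
Tex = 0.00609016 * 1000 = 6.09 tex

6.09 tex


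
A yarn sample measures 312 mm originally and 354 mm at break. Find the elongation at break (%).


Formula: Elongation (%) = ((L_break - L0) / L0) * 100
Step 1: Extension = 354 - 312 = 42 mm
Step 2: Elongation = (42 / 312) * 100
Step 3: Elongation = 0.134615 * 100 = 13.4615% ≈ 13.5%

13.5%


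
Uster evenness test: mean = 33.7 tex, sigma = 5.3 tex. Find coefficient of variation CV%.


Formula: CV% = (standard deviation / mean) * 100
Step 1: Ratio = 5.3 / 33.7 = 0.15727
Step 2: CV% = 0.15727 * 100 = 15.727% ≈ 15.7%

15.7%


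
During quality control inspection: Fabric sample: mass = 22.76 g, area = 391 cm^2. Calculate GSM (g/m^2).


Formula: GSM = mass_g / area_m2
Step 1: Convert area: 391 cm^2 = 391 / 10000 = 0.0391 m^2
Step 2: GSM = 22.76 g / 0.0391 m^2 = 582.1 g/m^2

582.1 g/m^2


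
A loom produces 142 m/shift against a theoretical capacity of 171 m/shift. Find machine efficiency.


Formula: Efficiency% = (Actual output / Theoretical output) * 100
Efficiency% = (142 / 171) * 100
Efficiency% = 0.830409 * 100 = 83.0409% ≈ 83.0%

83.0%


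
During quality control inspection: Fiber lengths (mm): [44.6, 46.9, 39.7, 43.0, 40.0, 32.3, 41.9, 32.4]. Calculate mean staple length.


Formula: Mean = sum of lengths / count
Sum = 44.6 + 46.9 + 39.7 + 43.0 + 40.0 + 32.3 + 41.9 + 32.4
Sum = 320.8 mm
Mean = 320.8 / 8 = 40.10 mm

40.10 mm


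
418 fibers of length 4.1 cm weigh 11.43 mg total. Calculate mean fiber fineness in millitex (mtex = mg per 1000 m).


Formula: fineness (mtex) = mass (mg) / total length (km) = (mass_mg / total_length_m) * 1000
Step 1: Convert fiber length: 4.1 cm = 0.041 m
Step 2: Total fiber length = 418 * 0.041 = 17.138 m
Step 3: Linear density = 11.43 mg / 17.138 m = 0.6669 mg/m
Step 4: fineness = 0.6669 * 1000 = 666.9 mtex

666.9 mtex


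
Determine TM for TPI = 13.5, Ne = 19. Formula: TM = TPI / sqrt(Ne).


Formula: TM = TPI / sqrt(Ne)
Step 1: sqrt(Ne) = sqrt(19) = 4.3589
Step 2: TM = 13.5 / 4.3589 = 3.10

3.10 TM


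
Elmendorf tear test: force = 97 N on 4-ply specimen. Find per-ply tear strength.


Formula: Per-ply strength = Total force / Number of plies
Per-ply = 97 N / 4
Per-ply = 24.25 N

24.25 N


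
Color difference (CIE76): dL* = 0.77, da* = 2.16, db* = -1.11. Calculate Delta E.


Formula: Delta E = sqrt(dL*^2 + da*^2 + db*^2)
Step 1: dL*^2 = 0.77^2 = 0.5929
Step 2: da*^2 = 2.16^2 = 4.6656
Step 3: db*^2 = (-1.11)^2 = 1.2321
Step 4: Sum = 0.5929 + 4.6656 + 1.2321 = 6.4906
Step 5: Delta E = sqrt(6.4906) = 2.55

2.55 Delta E


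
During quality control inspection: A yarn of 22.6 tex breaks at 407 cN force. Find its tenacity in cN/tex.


Formula: Tenacity = Breaking force / Linear density
Tenacity = 407 cN / 22.6 tex
Tenacity = 18.01 cN/tex

18.01 cN/tex


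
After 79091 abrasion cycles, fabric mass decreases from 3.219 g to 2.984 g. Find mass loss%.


Formula: Mass loss% = ((m_before - m_after) / m_before) * 100
Step 1: Mass loss = 3.219 - 2.984 = 0.235 g
Step 2: Ratio = 0.235 / 3.219 = 0.073004
Step 3: Mass loss% = 0.073004 * 100 = 7.3004% ≈ 7.30%

7.30%


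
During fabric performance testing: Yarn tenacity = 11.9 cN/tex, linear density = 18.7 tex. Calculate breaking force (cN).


Formula: Breaking force = Tenacity * Linear density
F = 11.9 cN/tex * 18.7 tex
F = 222.53 cN

222.53 cN


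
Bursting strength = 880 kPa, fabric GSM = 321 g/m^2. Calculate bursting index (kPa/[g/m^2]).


Formula: Bursting Index = Bursting Strength / Fabric GSM
BI = 880 kPa / 321 g/m^2
BI = 2.741 kPa/(g/m^2)

2.741 kPa/(g/m^2)


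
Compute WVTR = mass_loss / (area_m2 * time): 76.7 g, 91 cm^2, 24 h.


Formula: WVTR = mass_loss / (area * time)
Step 1: Convert area: 91 cm^2 = 0.0091 m^2
Step 2: WVTR = 76.7 g / (0.0091 m^2 * 24 h)
Step 3: WVTR = 76.7 / 0.2184 = 351.2 g/m^2/h

351.2 g/m^2/h


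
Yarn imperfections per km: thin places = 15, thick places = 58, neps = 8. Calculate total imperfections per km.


Formula: Total = thin places + thick places + neps
Total = 15 + 58 + 8
Total = 81 imperfections/km

81 imperfections/km


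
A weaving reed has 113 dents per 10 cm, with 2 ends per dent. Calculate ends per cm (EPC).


Formula: EPC = (dents per 10 cm * ends per dent) / 10
Step 1: Total ends per 10 cm = 113 * 2 = 226
Step 2: EPC = 226 / 10 = 22.6 ends/cm

22.6 ends/cm


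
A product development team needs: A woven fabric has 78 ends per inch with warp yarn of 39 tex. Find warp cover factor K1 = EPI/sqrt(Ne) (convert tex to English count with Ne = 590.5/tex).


Formula: K1 = EPI / sqrt(Ne), with Ne = 590.5 / tex_warp
Step 1: Ne = 590.5 / 39 = 15.141
Step 2: sqrt(Ne) = sqrt(15.141) = 3.8911
Step 3: K1 = 78 / 3.8911 = 20.0

20.0


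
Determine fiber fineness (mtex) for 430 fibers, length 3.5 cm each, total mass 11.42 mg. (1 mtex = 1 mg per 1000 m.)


Formula: fineness (mtex) = mass (mg) / total length (km) = (mass_mg / total_length_m) * 1000
Step 1: Convert fiber length: 3.5 cm = 0.035 m
Step 2: Total fiber length = 430 * 0.035 = 15.05 m
Step 3: Linear density = 11.42 mg / 15.05 m = 0.7588 mg/m
Step 4: fineness = 0.7588 * 1000 = 758.8 mtex

758.8 mtex


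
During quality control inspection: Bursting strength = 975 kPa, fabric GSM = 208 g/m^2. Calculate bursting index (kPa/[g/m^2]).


Formula: Bursting Index = Bursting Strength / Fabric GSM
BI = 975 kPa / 208 g/m^2
BI = 4.688 kPa/(g/m^2)

4.688 kPa/(g/m^2)


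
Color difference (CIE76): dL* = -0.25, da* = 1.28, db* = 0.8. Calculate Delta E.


Formula: Delta E = sqrt(dL*^2 + da*^2 + db*^2)
Step 1: dL*^2 = (-0.25)^2 = 0.0625
Step 2: da*^2 = 1.28^2 = 1.6384
Step 3: db*^2 = 0.8^2 = 0.64
Step 4: Sum = 0.0625 + 1.6384 + 0.64 = 2.3409
Step 5: Delta E = sqrt(2.3409) = 1.53

1.53 Delta E


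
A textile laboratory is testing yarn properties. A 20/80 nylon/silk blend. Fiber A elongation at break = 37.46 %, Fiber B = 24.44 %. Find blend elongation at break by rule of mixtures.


Formula: Blend property = (fraction_A * property_A) + (fraction_B * property_B)
Step 1: Contribution A = 20/100 * 37.46 % = 7.492 %
Step 2: Contribution B = 80/100 * 24.44 % = 19.552 %
Step 3: Blend elongation at break = 7.492 + 19.552 = 27.044 %

27.044 %


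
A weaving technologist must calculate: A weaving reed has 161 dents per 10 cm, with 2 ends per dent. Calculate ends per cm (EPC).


Formula: EPC = (dents per 10 cm * ends per dent) / 10
Step 1: Total ends per 10 cm = 161 * 2 = 322
Step 2: EPC = 322 / 10 = 32.2 ends/cm

32.2 ends/cm


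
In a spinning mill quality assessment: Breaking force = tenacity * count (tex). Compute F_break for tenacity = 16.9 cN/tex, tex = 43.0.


Formula: Breaking force = Tenacity * Linear density
F = 16.9 cN/tex * 43.0 tex
F = 726.70 cN

726.70 cN


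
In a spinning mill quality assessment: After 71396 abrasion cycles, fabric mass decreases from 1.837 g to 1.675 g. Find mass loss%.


Formula: Mass loss% = ((m_before - m_after) / m_before) * 100
Step 1: Mass loss = 1.837 - 1.675 = 0.162 g
Step 2: Ratio = 0.162 / 1.837 = 0.0881873
Step 3: Mass loss% = 0.0881873 * 100 = 8.81873% ≈ 8.82%

8.82%


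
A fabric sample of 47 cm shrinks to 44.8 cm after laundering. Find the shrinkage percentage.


Formula: Shrinkage% = ((L_before - L_after) / L_before) * 100
Step 1: Shrinkage = 47 - 44.8 = 2.2 cm
Step 2: Shrinkage% = (2.2 / 47) * 100
Step 3: Shrinkage% = 0.046809 * 100 = 4.6809% ≈ 4.7%

4.7%
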